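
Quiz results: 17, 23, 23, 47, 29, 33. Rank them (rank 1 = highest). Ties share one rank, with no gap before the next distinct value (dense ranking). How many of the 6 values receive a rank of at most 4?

Sorted (descending): 47, 33, 29, 23, 23, 17
The 2 values of 23 share dense rank 4.
Remaining distinct values take the next consecutive integers.
Ranks ≤ 4: {1, 2, 3, 4, 4} → 5 values.

5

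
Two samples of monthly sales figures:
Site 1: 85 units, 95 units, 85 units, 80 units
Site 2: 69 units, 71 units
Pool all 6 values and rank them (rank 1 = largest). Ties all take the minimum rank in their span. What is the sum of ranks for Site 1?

9

Sorted (descending): 95, 85, 85, 80, 71, 69
The 2 values of 85 occupy positions 2–3 → each gets rank 2.
Site 1 values → pooled ranks: 85→2, 95→1, 85→2, 80→4
Rank sum = 2 + 1 + 2 + 4 = 9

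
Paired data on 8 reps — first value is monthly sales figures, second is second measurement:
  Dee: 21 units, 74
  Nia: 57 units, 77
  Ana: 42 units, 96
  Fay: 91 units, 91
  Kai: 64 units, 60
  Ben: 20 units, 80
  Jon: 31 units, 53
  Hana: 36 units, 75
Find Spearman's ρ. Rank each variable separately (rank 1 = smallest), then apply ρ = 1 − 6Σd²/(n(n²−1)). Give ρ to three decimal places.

0.214

Ranks of variable 1: 2, 6, 5, 8, 7, 1, 3, 4
Ranks of variable 2: 3, 5, 8, 7, 2, 6, 1, 4
d = r₁ − r₂: -1, 1, -3, 1, 5, -5, 2, 0
d²: 1, 1, 9, 1, 25, 25, 4, 0; Σd² = 66
ρ = 1 − 6·66/(8·63) = 1 − 396/504 = 0.214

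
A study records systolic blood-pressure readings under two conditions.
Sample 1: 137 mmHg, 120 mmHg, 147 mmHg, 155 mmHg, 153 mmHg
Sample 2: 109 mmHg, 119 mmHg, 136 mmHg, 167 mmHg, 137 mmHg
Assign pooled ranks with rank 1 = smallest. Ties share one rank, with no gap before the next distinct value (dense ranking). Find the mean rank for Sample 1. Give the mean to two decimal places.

Sorted (ascending): 109, 119, 120, 136, 137, 137, 147, 153, 155, 167
The 2 values of 137 share dense rank 5.
Remaining distinct values take the next consecutive integers.
Sample 1 values → pooled ranks: 137→5, 120→3, 147→6, 155→8, 153→7
Mean rank = (5 + 3 + 6 + 8 + 7) / 5 = 5.80

5.80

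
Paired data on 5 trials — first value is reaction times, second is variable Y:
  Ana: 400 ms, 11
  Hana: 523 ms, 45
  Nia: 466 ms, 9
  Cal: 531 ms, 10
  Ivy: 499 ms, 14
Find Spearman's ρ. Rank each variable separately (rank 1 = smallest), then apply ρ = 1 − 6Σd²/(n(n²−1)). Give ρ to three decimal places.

0.200

Ranks of variable 1: 1, 4, 2, 5, 3
Ranks of variable 2: 3, 5, 1, 2, 4
d = r₁ − r₂: -2, -1, 1, 3, -1
d²: 4, 1, 1, 9, 1; Σd² = 16
ρ = 1 − 6·16/(5·24) = 1 − 96/120 = 0.200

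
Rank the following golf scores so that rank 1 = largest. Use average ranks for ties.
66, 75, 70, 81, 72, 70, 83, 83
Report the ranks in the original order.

Sorted (descending): 83, 83, 81, 75, 72, 70, 70, 66
The 2 values of 83 occupy positions 1–2 → average rank (1+2)/2 = 1.5.
The 2 values of 70 occupy positions 6–7 → average rank (6+7)/2 = 6.5.

8, 4, 6.5, 3, 5, 6.5, 1.5, 1.5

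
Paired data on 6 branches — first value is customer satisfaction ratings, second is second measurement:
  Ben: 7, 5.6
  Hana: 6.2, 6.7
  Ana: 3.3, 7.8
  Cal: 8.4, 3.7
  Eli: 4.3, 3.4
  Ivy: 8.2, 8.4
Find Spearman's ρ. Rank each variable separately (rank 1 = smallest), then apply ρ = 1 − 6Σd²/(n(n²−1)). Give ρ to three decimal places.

-0.029

Ranks of variable 1: 4, 3, 1, 6, 2, 5
Ranks of variable 2: 3, 4, 5, 2, 1, 6
d = r₁ − r₂: 1, -1, -4, 4, 1, -1
d²: 1, 1, 16, 16, 1, 1; Σd² = 36
ρ = 1 − 6·36/(6·35) = 1 − 216/210 = -0.029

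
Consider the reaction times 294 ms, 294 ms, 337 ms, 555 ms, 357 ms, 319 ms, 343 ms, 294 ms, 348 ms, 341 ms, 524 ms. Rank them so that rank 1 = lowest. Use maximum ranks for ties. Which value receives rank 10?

524

Sorted (ascending): 294, 294, 294, 319, 337, 341, 343, 348, 357, 524, 555
The 3 values of 294 occupy positions 1–3 → each gets rank 3.
Rank 10 → value 524.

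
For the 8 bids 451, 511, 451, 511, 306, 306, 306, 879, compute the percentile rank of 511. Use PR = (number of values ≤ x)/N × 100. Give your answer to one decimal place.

N = 8.
Strictly below 511: 5. Equal to 511: 2.
PR = 7/8 × 100 = 87.5

87.5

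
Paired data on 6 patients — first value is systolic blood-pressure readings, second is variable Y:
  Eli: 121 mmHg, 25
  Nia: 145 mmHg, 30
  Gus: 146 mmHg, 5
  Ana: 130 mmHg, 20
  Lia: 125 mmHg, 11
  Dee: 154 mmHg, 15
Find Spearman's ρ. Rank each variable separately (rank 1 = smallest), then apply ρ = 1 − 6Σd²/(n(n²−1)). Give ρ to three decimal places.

-0.314

Ranks of variable 1: 1, 4, 5, 3, 2, 6
Ranks of variable 2: 5, 6, 1, 4, 2, 3
d = r₁ − r₂: -4, -2, 4, -1, 0, 3
d²: 16, 4, 16, 1, 0, 9; Σd² = 46
ρ = 1 − 6·46/(6·35) = 1 − 276/210 = -0.314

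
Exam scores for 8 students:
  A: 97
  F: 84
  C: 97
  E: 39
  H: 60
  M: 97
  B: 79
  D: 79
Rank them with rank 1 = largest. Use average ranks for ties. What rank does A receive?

Sorted (descending): 97, 97, 97, 84, 79, 79, 60, 39
The 3 values of 97 occupy positions 1–3 → average rank 2.
The 2 values of 79 occupy positions 5–6 → average rank (5+6)/2 = 5.5.
A has value 97 → rank 2.

2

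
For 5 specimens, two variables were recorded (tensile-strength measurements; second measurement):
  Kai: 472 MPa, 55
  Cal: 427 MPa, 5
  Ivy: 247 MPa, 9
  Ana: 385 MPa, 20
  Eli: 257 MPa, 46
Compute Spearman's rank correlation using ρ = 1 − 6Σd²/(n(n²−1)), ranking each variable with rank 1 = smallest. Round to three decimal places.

0.300

Ranks of variable 1: 5, 4, 1, 3, 2
Ranks of variable 2: 5, 1, 2, 3, 4
d = r₁ − r₂: 0, 3, -1, 0, -2
d²: 0, 9, 1, 0, 4; Σd² = 14
ρ = 1 − 6·14/(5·24) = 1 − 84/120 = 0.300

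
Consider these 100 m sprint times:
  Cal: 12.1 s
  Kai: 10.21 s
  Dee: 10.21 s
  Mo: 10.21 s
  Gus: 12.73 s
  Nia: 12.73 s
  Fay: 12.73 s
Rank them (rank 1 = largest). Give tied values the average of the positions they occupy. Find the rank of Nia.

Sorted (descending): 12.73, 12.73, 12.73, 12.1, 10.21, 10.21, 10.21
The 3 values of 12.73 occupy positions 1–3 → average rank 2.
The 3 values of 10.21 occupy positions 5–7 → average rank 6.
Nia has value 12.73 s → rank 2.

2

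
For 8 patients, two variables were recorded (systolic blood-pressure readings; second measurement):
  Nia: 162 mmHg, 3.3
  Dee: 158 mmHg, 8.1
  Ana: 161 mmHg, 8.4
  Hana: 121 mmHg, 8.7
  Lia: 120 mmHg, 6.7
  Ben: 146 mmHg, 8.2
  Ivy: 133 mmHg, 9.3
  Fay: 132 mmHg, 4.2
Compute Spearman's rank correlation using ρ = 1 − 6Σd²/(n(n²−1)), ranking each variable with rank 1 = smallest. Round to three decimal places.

Ranks of variable 1: 8, 6, 7, 2, 1, 5, 4, 3
Ranks of variable 2: 1, 4, 6, 7, 3, 5, 8, 2
d = r₁ − r₂: 7, 2, 1, -5, -2, 0, -4, 1
d²: 49, 4, 1, 25, 4, 0, 16, 1; Σd² = 100
ρ = 1 − 6·100/(8·63) = 1 − 600/504 = -0.190

-0.190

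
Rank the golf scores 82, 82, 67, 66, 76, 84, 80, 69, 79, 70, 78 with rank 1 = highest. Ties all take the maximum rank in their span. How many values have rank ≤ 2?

1

Sorted (descending): 84, 82, 82, 80, 79, 78, 76, 70, 69, 67, 66
The 2 values of 82 occupy positions 2–3 → each gets rank 3.
Ranks ≤ 2: {1} → 1 value.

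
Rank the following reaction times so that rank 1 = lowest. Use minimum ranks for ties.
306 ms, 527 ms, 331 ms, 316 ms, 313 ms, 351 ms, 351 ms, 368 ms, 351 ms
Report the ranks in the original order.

1, 9, 4, 3, 2, 5, 5, 8, 5

Sorted (ascending): 306, 313, 316, 331, 351, 351, 351, 368, 527
The 3 values of 351 occupy positions 5–7 → each gets rank 5.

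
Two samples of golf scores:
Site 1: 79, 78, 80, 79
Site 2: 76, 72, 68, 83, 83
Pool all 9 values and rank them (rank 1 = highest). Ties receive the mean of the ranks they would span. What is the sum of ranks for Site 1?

Sorted (descending): 83, 83, 80, 79, 79, 78, 76, 72, 68
The 2 values of 83 occupy positions 1–2 → average rank (1+2)/2 = 1.5.
The 2 values of 79 occupy positions 4–5 → average rank (4+5)/2 = 4.5.
Site 1 values → pooled ranks: 79→4.5, 78→6, 80→3, 79→4.5
Rank sum = 4.5 + 6 + 3 + 4.5 = 18

18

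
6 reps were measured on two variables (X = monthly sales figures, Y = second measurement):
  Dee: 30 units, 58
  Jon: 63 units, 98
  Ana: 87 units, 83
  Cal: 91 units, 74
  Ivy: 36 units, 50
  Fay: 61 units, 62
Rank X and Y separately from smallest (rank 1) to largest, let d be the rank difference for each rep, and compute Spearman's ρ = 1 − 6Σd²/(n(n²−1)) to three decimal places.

0.714

Ranks of variable 1: 1, 4, 5, 6, 2, 3
Ranks of variable 2: 2, 6, 5, 4, 1, 3
d = r₁ − r₂: -1, -2, 0, 2, 1, 0
d²: 1, 4, 0, 4, 1, 0; Σd² = 10
ρ = 1 − 6·10/(6·35) = 1 − 60/210 = 0.714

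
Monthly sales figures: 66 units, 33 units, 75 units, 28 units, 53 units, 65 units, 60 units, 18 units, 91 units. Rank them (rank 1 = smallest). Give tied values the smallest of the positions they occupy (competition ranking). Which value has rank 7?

Sorted (ascending): 18, 28, 33, 53, 60, 65, 66, 75, 91
No ties — each value takes its position as its rank.
Rank 7 → value 66.

66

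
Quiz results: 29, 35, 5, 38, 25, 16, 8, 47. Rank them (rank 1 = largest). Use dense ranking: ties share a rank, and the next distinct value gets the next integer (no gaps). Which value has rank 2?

38

Sorted (descending): 47, 38, 35, 29, 25, 16, 8, 5
No ties — each value takes its position as its rank.
Rank 2 → value 38.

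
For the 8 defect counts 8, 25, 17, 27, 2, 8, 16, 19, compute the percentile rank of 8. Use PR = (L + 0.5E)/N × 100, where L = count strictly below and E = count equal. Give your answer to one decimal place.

25.0

N = 8.
Strictly below 8: 1. Equal to 8: 2.
PR = (1 + 0.5·2)/8 × 100 = 25.0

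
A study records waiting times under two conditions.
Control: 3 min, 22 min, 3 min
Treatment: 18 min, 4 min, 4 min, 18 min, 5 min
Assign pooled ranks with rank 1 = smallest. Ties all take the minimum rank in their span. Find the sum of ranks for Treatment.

23

Sorted (ascending): 3, 3, 4, 4, 5, 18, 18, 22
The 2 values of 3 occupy positions 1–2 → each gets rank 1.
The 2 values of 4 occupy positions 3–4 → each gets rank 3.
The 2 values of 18 occupy positions 6–7 → each gets rank 6.
Treatment values → pooled ranks: 18→6, 4→3, 4→3, 18→6, 5→5
Rank sum = 6 + 3 + 3 + 6 + 5 = 23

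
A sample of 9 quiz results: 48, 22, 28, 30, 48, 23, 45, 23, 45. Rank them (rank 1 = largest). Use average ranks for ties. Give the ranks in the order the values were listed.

Sorted (descending): 48, 48, 45, 45, 30, 28, 23, 23, 22
The 2 values of 48 occupy positions 1–2 → average rank (1+2)/2 = 1.5.
The 2 values of 45 occupy positions 3–4 → average rank (3+4)/2 = 3.5.
The 2 values of 23 occupy positions 7–8 → average rank (7+8)/2 = 7.5.

1.5, 9, 6, 5, 1.5, 7.5, 3.5, 7.5, 3.5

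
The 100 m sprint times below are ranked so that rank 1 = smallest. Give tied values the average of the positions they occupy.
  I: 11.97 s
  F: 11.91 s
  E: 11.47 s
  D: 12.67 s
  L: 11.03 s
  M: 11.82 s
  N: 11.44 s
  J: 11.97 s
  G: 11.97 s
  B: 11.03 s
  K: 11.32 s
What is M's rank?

6

Sorted (ascending): 11.03, 11.03, 11.32, 11.44, 11.47, 11.82, 11.91, 11.97, 11.97, 11.97, 12.67
The 2 values of 11.03 occupy positions 1–2 → average rank (1+2)/2 = 1.5.
The 3 values of 11.97 occupy positions 8–10 → average rank 9.
M has value 11.82 s → rank 6.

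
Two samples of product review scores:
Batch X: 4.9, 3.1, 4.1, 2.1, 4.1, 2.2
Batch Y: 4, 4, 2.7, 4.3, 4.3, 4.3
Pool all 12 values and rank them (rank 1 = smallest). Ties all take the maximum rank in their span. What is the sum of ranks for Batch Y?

Sorted (ascending): 2.1, 2.2, 2.7, 3.1, 4, 4, 4.1, 4.1, 4.3, 4.3, 4.3, 4.9
The 2 values of 4 occupy positions 5–6 → each gets rank 6.
The 2 values of 4.1 occupy positions 7–8 → each gets rank 8.
The 3 values of 4.3 occupy positions 9–11 → each gets rank 11.
Batch Y values → pooled ranks: 4→6, 4→6, 2.7→3, 4.3→11, 4.3→11, 4.3→11
Rank sum = 6 + 6 + 3 + 11 + 11 + 11 = 48

48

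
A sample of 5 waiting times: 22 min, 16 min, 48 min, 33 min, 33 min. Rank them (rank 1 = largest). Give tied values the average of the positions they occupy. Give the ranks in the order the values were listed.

Sorted (descending): 48, 33, 33, 22, 16
The 2 values of 33 occupy positions 2–3 → average rank (2+3)/2 = 2.5.

4, 5, 1, 2.5, 2.5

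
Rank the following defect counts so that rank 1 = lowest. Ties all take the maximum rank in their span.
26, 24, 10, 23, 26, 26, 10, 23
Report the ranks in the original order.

8, 5, 2, 4, 8, 8, 2, 4

Sorted (ascending): 10, 10, 23, 23, 24, 26, 26, 26
The 2 values of 10 occupy positions 1–2 → each gets rank 2.
The 2 values of 23 occupy positions 3–4 → each gets rank 4.
The 3 values of 26 occupy positions 6–8 → each gets rank 8.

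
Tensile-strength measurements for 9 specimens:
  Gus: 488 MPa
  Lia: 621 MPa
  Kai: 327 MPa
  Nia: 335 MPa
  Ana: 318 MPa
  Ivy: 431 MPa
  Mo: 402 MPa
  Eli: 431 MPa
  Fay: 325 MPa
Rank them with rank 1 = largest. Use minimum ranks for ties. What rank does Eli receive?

3

Sorted (descending): 621, 488, 431, 431, 402, 335, 327, 325, 318
The 2 values of 431 occupy positions 3–4 → each gets rank 3.
Eli has value 431 MPa → rank 3.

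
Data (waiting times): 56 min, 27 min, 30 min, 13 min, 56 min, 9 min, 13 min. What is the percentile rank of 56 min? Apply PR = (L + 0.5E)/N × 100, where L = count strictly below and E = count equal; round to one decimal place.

N = 7.
Strictly below 56: 5. Equal to 56: 2.
PR = (5 + 0.5·2)/7 × 100 = 85.7

85.7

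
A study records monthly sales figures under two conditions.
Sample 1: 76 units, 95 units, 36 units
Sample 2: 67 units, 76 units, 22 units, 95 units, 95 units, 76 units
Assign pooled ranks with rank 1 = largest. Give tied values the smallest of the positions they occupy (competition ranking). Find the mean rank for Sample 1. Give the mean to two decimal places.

Sorted (descending): 95, 95, 95, 76, 76, 76, 67, 36, 22
The 3 values of 95 occupy positions 1–3 → each gets rank 1.
The 3 values of 76 occupy positions 4–6 → each gets rank 4.
Sample 1 values → pooled ranks: 76→4, 95→1, 36→8
Mean rank = (4 + 1 + 8) / 3 = 4.33

4.33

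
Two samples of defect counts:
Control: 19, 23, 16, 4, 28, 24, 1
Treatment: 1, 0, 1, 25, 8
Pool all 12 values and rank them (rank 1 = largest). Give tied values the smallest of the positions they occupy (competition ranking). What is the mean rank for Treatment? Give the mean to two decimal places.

Sorted (descending): 28, 25, 24, 23, 19, 16, 8, 4, 1, 1, 1, 0
The 3 values of 1 occupy positions 9–11 → each gets rank 9.
Treatment values → pooled ranks: 1→9, 0→12, 1→9, 25→2, 8→7
Mean rank = (9 + 12 + 9 + 2 + 7) / 5 = 7.80

7.80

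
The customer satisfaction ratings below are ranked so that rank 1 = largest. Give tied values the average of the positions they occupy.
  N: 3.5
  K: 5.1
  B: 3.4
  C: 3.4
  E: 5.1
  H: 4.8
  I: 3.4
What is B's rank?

Sorted (descending): 5.1, 5.1, 4.8, 3.5, 3.4, 3.4, 3.4
The 2 values of 5.1 occupy positions 1–2 → average rank (1+2)/2 = 1.5.
The 3 values of 3.4 occupy positions 5–7 → average rank 6.
B has value 3.4 → rank 6.

6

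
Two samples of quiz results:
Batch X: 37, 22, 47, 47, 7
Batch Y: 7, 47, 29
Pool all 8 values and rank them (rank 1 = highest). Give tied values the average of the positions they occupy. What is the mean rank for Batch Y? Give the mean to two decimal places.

Sorted (descending): 47, 47, 47, 37, 29, 22, 7, 7
The 3 values of 47 occupy positions 1–3 → average rank 2.
The 2 values of 7 occupy positions 7–8 → average rank (7+8)/2 = 7.5.
Batch Y values → pooled ranks: 7→7.5, 47→2, 29→5
Mean rank = (7.5 + 2 + 5) / 3 = 4.83

4.83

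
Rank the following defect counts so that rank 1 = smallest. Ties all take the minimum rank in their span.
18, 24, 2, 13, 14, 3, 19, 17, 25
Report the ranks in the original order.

Sorted (ascending): 2, 3, 13, 14, 17, 18, 19, 24, 25
No ties — each value takes its position as its rank.

6, 8, 1, 3, 4, 2, 7, 5, 9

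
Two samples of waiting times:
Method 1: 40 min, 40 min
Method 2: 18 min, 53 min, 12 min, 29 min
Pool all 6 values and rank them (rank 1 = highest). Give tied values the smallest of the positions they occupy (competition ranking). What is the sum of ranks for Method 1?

Sorted (descending): 53, 40, 40, 29, 18, 12
The 2 values of 40 occupy positions 2–3 → each gets rank 2.
Method 1 values → pooled ranks: 40→2, 40→2
Rank sum = 2 + 2 = 4

4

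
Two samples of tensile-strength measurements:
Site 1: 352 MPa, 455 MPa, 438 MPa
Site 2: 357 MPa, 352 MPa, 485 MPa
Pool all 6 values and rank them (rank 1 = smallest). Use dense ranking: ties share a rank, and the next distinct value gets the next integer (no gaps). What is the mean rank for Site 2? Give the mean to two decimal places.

Sorted (ascending): 352, 352, 357, 438, 455, 485
The 2 values of 352 share dense rank 1.
Remaining distinct values take the next consecutive integers.
Site 2 values → pooled ranks: 357→2, 352→1, 485→5
Mean rank = (2 + 1 + 5) / 3 = 2.67

2.67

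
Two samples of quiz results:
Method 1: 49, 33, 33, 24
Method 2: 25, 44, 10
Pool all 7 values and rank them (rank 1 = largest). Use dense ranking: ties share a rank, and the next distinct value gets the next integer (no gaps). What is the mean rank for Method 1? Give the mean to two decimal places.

3.00

Sorted (descending): 49, 44, 33, 33, 25, 24, 10
The 2 values of 33 share dense rank 3.
Remaining distinct values take the next consecutive integers.
Method 1 values → pooled ranks: 49→1, 33→3, 33→3, 24→5
Mean rank = (1 + 3 + 3 + 5) / 4 = 3.00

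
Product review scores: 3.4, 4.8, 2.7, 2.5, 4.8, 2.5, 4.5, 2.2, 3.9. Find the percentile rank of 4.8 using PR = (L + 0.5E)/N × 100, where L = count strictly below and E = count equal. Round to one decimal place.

N = 9.
Strictly below 4.8: 7. Equal to 4.8: 2.
PR = (7 + 0.5·2)/9 × 100 = 88.9

88.9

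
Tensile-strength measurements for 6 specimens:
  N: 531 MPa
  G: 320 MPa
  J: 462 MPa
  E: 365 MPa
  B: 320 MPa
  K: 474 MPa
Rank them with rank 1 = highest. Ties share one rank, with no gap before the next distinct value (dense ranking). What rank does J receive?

Sorted (descending): 531, 474, 462, 365, 320, 320
The 2 values of 320 share dense rank 5.
Remaining distinct values take the next consecutive integers.
J has value 462 MPa → rank 3.

3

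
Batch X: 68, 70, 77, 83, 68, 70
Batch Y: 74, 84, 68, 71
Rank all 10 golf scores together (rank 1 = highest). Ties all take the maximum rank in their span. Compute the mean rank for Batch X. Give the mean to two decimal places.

Sorted (descending): 84, 83, 77, 74, 71, 70, 70, 68, 68, 68
The 2 values of 70 occupy positions 6–7 → each gets rank 7.
The 3 values of 68 occupy positions 8–10 → each gets rank 10.
Batch X values → pooled ranks: 68→10, 70→7, 77→3, 83→2, 68→10, 70→7
Mean rank = (10 + 7 + 3 + 2 + 10 + 7) / 6 = 6.50

6.50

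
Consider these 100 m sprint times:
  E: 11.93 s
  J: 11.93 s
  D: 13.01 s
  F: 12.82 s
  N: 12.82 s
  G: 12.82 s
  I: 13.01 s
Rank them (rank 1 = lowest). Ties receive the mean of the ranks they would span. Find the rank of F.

Sorted (ascending): 11.93, 11.93, 12.82, 12.82, 12.82, 13.01, 13.01
The 2 values of 11.93 occupy positions 1–2 → average rank (1+2)/2 = 1.5.
The 3 values of 12.82 occupy positions 3–5 → average rank 4.
The 2 values of 13.01 occupy positions 6–7 → average rank (6+7)/2 = 6.5.
F has value 12.82 s → rank 4.

4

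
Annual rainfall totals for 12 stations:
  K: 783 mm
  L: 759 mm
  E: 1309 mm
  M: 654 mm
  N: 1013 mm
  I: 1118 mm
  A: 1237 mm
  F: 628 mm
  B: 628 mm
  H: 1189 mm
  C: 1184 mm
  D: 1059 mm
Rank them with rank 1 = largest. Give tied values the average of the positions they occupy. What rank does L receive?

Sorted (descending): 1309, 1237, 1189, 1184, 1118, 1059, 1013, 783, 759, 654, 628, 628
The 2 values of 628 occupy positions 11–12 → average rank (11+12)/2 = 11.5.
L has value 759 mm → rank 9.

9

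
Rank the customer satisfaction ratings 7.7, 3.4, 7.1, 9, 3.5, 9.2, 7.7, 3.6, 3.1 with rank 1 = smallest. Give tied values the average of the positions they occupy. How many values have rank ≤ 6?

Sorted (ascending): 3.1, 3.4, 3.5, 3.6, 7.1, 7.7, 7.7, 9, 9.2
The 2 values of 7.7 occupy positions 6–7 → average rank (6+7)/2 = 6.5.
Ranks ≤ 6: {1, 2, 3, 4, 5} → 5 values.

5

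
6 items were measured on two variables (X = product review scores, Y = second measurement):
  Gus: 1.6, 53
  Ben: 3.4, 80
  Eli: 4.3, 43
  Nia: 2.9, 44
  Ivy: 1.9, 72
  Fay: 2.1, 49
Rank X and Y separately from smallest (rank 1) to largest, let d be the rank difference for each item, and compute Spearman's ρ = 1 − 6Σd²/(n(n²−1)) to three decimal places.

-0.371

Ranks of variable 1: 1, 5, 6, 4, 2, 3
Ranks of variable 2: 4, 6, 1, 2, 5, 3
d = r₁ − r₂: -3, -1, 5, 2, -3, 0
d²: 9, 1, 25, 4, 9, 0; Σd² = 48
ρ = 1 − 6·48/(6·35) = 1 − 288/210 = -0.371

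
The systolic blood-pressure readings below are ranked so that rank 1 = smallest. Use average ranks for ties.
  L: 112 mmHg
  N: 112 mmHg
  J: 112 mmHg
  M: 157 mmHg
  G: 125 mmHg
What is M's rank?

Sorted (ascending): 112, 112, 112, 125, 157
The 3 values of 112 occupy positions 1–3 → average rank 2.
M has value 157 mmHg → rank 5.

5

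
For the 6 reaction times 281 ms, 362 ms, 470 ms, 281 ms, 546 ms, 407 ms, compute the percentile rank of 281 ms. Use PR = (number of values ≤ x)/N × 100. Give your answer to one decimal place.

N = 6.
Strictly below 281: 0. Equal to 281: 2.
PR = 2/6 × 100 = 33.3

33.3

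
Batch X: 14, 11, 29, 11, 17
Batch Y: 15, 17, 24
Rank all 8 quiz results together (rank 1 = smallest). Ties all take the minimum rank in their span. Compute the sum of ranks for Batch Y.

Sorted (ascending): 11, 11, 14, 15, 17, 17, 24, 29
The 2 values of 11 occupy positions 1–2 → each gets rank 1.
The 2 values of 17 occupy positions 5–6 → each gets rank 5.
Batch Y values → pooled ranks: 15→4, 17→5, 24→7
Rank sum = 4 + 5 + 7 = 16

16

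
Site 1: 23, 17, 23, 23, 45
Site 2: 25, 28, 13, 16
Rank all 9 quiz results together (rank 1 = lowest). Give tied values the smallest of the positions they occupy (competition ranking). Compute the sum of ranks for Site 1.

24

Sorted (ascending): 13, 16, 17, 23, 23, 23, 25, 28, 45
The 3 values of 23 occupy positions 4–6 → each gets rank 4.
Site 1 values → pooled ranks: 23→4, 17→3, 23→4, 23→4, 45→9
Rank sum = 4 + 3 + 4 + 4 + 9 = 24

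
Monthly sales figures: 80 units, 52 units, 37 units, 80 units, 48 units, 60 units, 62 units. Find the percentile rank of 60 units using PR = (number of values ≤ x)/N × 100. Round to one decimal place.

57.1

N = 7.
Strictly below 60: 3. Equal to 60: 1.
PR = 4/7 × 100 = 57.1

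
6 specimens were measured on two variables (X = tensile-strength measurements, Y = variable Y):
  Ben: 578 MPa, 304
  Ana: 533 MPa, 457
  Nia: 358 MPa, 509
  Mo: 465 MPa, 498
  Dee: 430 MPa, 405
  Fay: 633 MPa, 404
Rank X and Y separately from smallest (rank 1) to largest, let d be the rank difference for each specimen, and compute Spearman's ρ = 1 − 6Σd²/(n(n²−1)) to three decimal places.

Ranks of variable 1: 5, 4, 1, 3, 2, 6
Ranks of variable 2: 1, 4, 6, 5, 3, 2
d = r₁ − r₂: 4, 0, -5, -2, -1, 4
d²: 16, 0, 25, 4, 1, 16; Σd² = 62
ρ = 1 − 6·62/(6·35) = 1 − 372/210 = -0.771

-0.771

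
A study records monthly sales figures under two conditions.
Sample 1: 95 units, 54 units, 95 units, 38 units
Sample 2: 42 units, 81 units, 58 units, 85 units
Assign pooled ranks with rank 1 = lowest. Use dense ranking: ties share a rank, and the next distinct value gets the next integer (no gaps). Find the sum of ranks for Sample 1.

Sorted (ascending): 38, 42, 54, 58, 81, 85, 95, 95
The 2 values of 95 share dense rank 7.
Remaining distinct values take the next consecutive integers.
Sample 1 values → pooled ranks: 95→7, 54→3, 95→7, 38→1
Rank sum = 7 + 3 + 7 + 1 = 18

18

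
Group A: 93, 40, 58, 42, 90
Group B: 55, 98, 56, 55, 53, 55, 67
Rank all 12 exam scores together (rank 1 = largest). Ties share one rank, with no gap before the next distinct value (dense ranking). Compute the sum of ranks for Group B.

Sorted (descending): 98, 93, 90, 67, 58, 56, 55, 55, 55, 53, 42, 40
The 3 values of 55 share dense rank 7.
Remaining distinct values take the next consecutive integers.
Group B values → pooled ranks: 55→7, 98→1, 56→6, 55→7, 53→8, 55→7, 67→4
Rank sum = 7 + 1 + 6 + 7 + 8 + 7 + 4 = 40

40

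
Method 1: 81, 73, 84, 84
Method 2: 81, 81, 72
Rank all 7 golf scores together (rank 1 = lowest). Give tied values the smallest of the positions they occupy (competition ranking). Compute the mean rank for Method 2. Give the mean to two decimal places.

Sorted (ascending): 72, 73, 81, 81, 81, 84, 84
The 3 values of 81 occupy positions 3–5 → each gets rank 3.
The 2 values of 84 occupy positions 6–7 → each gets rank 6.
Method 2 values → pooled ranks: 81→3, 81→3, 72→1
Mean rank = (3 + 3 + 1) / 3 = 2.33

2.33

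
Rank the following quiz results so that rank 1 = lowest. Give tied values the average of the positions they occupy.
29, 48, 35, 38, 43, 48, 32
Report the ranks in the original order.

1, 6.5, 3, 4, 5, 6.5, 2

Sorted (ascending): 29, 32, 35, 38, 43, 48, 48
The 2 values of 48 occupy positions 6–7 → average rank (6+7)/2 = 6.5.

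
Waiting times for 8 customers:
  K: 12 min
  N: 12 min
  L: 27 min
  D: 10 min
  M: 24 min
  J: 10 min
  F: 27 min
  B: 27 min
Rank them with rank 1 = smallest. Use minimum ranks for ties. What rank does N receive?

Sorted (ascending): 10, 10, 12, 12, 24, 27, 27, 27
The 2 values of 10 occupy positions 1–2 → each gets rank 1.
The 2 values of 12 occupy positions 3–4 → each gets rank 3.
The 3 values of 27 occupy positions 6–8 → each gets rank 6.
N has value 12 min → rank 3.

3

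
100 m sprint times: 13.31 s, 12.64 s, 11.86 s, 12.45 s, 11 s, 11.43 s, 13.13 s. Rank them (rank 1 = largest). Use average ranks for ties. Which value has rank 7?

11

Sorted (descending): 13.31, 13.13, 12.64, 12.45, 11.86, 11.43, 11
No ties — each value takes its position as its rank.
Rank 7 → value 11.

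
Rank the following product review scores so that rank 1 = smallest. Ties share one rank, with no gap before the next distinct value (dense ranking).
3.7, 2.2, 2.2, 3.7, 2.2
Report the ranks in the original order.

Sorted (ascending): 2.2, 2.2, 2.2, 3.7, 3.7
The 3 values of 2.2 share dense rank 1.
The 2 values of 3.7 share dense rank 2.

2, 1, 1, 2, 1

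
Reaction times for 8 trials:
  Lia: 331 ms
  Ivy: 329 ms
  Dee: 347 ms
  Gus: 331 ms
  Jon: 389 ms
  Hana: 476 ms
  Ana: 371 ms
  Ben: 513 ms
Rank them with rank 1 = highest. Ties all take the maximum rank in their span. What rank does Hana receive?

2

Sorted (descending): 513, 476, 389, 371, 347, 331, 331, 329
The 2 values of 331 occupy positions 6–7 → each gets rank 7.
Hana has value 476 ms → rank 2.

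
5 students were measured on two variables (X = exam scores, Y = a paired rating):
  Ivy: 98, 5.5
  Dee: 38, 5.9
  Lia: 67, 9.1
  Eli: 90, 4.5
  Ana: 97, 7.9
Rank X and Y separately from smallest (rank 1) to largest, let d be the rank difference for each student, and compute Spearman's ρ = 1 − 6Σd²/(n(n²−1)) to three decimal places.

Ranks of variable 1: 5, 1, 2, 3, 4
Ranks of variable 2: 2, 3, 5, 1, 4
d = r₁ − r₂: 3, -2, -3, 2, 0
d²: 9, 4, 9, 4, 0; Σd² = 26
ρ = 1 − 6·26/(5·24) = 1 − 156/120 = -0.300

-0.300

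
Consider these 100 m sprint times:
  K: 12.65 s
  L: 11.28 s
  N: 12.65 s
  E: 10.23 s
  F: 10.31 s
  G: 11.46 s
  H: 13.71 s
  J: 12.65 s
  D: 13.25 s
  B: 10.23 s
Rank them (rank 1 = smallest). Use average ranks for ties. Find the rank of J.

7

Sorted (ascending): 10.23, 10.23, 10.31, 11.28, 11.46, 12.65, 12.65, 12.65, 13.25, 13.71
The 2 values of 10.23 occupy positions 1–2 → average rank (1+2)/2 = 1.5.
The 3 values of 12.65 occupy positions 6–8 → average rank 7.
J has value 12.65 s → rank 7.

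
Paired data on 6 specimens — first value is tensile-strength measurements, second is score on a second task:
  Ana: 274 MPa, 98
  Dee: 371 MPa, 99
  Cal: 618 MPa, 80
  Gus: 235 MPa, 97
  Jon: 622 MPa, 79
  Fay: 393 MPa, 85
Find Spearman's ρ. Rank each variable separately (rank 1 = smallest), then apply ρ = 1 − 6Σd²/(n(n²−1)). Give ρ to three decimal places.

-0.771

Ranks of variable 1: 2, 3, 5, 1, 6, 4
Ranks of variable 2: 5, 6, 2, 4, 1, 3
d = r₁ − r₂: -3, -3, 3, -3, 5, 1
d²: 9, 9, 9, 9, 25, 1; Σd² = 62
ρ = 1 − 6·62/(6·35) = 1 − 372/210 = -0.771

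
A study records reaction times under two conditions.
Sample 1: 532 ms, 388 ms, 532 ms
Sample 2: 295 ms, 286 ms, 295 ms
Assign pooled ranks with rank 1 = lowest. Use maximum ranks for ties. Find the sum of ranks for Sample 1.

Sorted (ascending): 286, 295, 295, 388, 532, 532
The 2 values of 295 occupy positions 2–3 → each gets rank 3.
The 2 values of 532 occupy positions 5–6 → each gets rank 6.
Sample 1 values → pooled ranks: 532→6, 388→4, 532→6
Rank sum = 6 + 4 + 6 = 16

16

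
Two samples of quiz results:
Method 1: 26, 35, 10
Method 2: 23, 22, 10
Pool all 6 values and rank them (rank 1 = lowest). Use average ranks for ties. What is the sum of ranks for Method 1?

Sorted (ascending): 10, 10, 22, 23, 26, 35
The 2 values of 10 occupy positions 1–2 → average rank (1+2)/2 = 1.5.
Method 1 values → pooled ranks: 26→5, 35→6, 10→1.5
Rank sum = 5 + 6 + 1.5 = 12.5

12.5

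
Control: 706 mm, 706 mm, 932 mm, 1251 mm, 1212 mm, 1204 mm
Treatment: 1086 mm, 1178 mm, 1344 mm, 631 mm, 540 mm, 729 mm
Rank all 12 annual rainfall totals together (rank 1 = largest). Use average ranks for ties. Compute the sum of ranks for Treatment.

43

Sorted (descending): 1344, 1251, 1212, 1204, 1178, 1086, 932, 729, 706, 706, 631, 540
The 2 values of 706 occupy positions 9–10 → average rank (9+10)/2 = 9.5.
Treatment values → pooled ranks: 1086→6, 1178→5, 1344→1, 631→11, 540→12, 729→8
Rank sum = 6 + 5 + 1 + 11 + 12 + 8 = 43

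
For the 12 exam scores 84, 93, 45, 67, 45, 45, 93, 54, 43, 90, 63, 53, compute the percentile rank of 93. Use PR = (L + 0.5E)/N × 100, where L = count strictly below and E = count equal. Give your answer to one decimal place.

91.7

N = 12.
Strictly below 93: 10. Equal to 93: 2.
PR = (10 + 0.5·2)/12 × 100 = 91.7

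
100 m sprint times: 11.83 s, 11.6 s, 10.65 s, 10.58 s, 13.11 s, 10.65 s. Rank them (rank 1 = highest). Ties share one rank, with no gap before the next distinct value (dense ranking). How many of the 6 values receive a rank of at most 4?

Sorted (descending): 13.11, 11.83, 11.6, 10.65, 10.65, 10.58
The 2 values of 10.65 share dense rank 4.
Remaining distinct values take the next consecutive integers.
Ranks ≤ 4: {1, 2, 3, 4, 4} → 5 values.

5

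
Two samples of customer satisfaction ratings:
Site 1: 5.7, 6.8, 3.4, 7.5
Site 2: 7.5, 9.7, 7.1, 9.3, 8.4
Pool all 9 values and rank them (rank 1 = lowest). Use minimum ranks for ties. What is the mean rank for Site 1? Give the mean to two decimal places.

2.75

Sorted (ascending): 3.4, 5.7, 6.8, 7.1, 7.5, 7.5, 8.4, 9.3, 9.7
The 2 values of 7.5 occupy positions 5–6 → each gets rank 5.
Site 1 values → pooled ranks: 5.7→2, 6.8→3, 3.4→1, 7.5→5
Mean rank = (2 + 3 + 1 + 5) / 4 = 2.75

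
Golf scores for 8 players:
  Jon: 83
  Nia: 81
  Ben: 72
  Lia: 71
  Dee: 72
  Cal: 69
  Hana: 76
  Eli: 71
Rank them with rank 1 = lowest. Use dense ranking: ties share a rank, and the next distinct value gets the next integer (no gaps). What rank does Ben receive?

Sorted (ascending): 69, 71, 71, 72, 72, 76, 81, 83
The 2 values of 71 share dense rank 2.
The 2 values of 72 share dense rank 3.
Remaining distinct values take the next consecutive integers.
Ben has value 72 → rank 3.

3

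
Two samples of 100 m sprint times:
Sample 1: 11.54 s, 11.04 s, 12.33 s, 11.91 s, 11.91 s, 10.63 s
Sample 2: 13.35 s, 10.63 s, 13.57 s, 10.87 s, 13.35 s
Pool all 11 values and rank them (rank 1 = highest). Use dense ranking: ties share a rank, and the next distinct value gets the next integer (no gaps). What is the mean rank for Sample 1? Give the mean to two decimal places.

5.00

Sorted (descending): 13.57, 13.35, 13.35, 12.33, 11.91, 11.91, 11.54, 11.04, 10.87, 10.63, 10.63
The 2 values of 13.35 share dense rank 2.
The 2 values of 11.91 share dense rank 4.
The 2 values of 10.63 share dense rank 8.
Remaining distinct values take the next consecutive integers.
Sample 1 values → pooled ranks: 11.54→5, 11.04→6, 12.33→3, 11.91→4, 11.91→4, 10.63→8
Mean rank = (5 + 6 + 3 + 4 + 4 + 8) / 6 = 5.00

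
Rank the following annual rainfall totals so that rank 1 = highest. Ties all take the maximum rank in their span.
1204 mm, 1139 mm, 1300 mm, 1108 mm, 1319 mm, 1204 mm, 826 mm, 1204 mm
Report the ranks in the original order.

5, 6, 2, 7, 1, 5, 8, 5

Sorted (descending): 1319, 1300, 1204, 1204, 1204, 1139, 1108, 826
The 3 values of 1204 occupy positions 3–5 → each gets rank 5.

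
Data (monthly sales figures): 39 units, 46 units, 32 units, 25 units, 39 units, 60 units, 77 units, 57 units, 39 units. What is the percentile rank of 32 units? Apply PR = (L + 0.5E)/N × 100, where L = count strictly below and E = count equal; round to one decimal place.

16.7

N = 9.
Strictly below 32: 1. Equal to 32: 1.
PR = (1 + 0.5·1)/9 × 100 = 16.7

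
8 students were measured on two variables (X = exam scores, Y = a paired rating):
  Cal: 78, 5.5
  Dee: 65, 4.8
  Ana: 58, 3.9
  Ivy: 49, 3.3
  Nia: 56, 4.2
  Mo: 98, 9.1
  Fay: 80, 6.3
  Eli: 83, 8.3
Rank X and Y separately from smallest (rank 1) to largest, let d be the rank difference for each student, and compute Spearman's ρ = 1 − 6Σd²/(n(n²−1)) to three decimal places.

0.976

Ranks of variable 1: 5, 4, 3, 1, 2, 8, 6, 7
Ranks of variable 2: 5, 4, 2, 1, 3, 8, 6, 7
d = r₁ − r₂: 0, 0, 1, 0, -1, 0, 0, 0
d²: 0, 0, 1, 0, 1, 0, 0, 0; Σd² = 2
ρ = 1 − 6·2/(8·63) = 1 − 12/504 = 0.976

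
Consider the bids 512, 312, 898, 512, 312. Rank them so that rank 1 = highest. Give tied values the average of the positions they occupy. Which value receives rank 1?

Sorted (descending): 898, 512, 512, 312, 312
The 2 values of 512 occupy positions 2–3 → average rank (2+3)/2 = 2.5.
The 2 values of 312 occupy positions 4–5 → average rank (4+5)/2 = 4.5.
Rank 1 → value 898.

898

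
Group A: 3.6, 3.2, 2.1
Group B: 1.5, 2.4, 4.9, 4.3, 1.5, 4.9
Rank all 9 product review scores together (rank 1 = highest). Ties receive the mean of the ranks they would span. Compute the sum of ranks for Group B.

Sorted (descending): 4.9, 4.9, 4.3, 3.6, 3.2, 2.4, 2.1, 1.5, 1.5
The 2 values of 4.9 occupy positions 1–2 → average rank (1+2)/2 = 1.5.
The 2 values of 1.5 occupy positions 8–9 → average rank (8+9)/2 = 8.5.
Group B values → pooled ranks: 1.5→8.5, 2.4→6, 4.9→1.5, 4.3→3, 1.5→8.5, 4.9→1.5
Rank sum = 8.5 + 6 + 1.5 + 3 + 8.5 + 1.5 = 29

29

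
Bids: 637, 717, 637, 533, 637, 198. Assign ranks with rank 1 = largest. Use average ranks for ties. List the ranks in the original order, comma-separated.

Sorted (descending): 717, 637, 637, 637, 533, 198
The 3 values of 637 occupy positions 2–4 → average rank 3.

3, 1, 3, 5, 3, 6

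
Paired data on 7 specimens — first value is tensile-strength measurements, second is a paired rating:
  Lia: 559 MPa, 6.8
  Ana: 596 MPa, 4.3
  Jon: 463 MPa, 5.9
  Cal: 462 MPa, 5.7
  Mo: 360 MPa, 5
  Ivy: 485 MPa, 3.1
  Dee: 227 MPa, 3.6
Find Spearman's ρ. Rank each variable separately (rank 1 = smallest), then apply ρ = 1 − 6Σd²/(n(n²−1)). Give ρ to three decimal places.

0.179

Ranks of variable 1: 6, 7, 4, 3, 2, 5, 1
Ranks of variable 2: 7, 3, 6, 5, 4, 1, 2
d = r₁ − r₂: -1, 4, -2, -2, -2, 4, -1
d²: 1, 16, 4, 4, 4, 16, 1; Σd² = 46
ρ = 1 − 6·46/(7·48) = 1 − 276/336 = 0.179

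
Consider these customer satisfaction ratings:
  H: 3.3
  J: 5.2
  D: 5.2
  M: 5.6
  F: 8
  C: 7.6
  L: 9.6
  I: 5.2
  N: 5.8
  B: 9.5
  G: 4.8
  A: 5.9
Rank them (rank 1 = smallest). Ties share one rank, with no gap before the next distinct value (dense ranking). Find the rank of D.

3

Sorted (ascending): 3.3, 4.8, 5.2, 5.2, 5.2, 5.6, 5.8, 5.9, 7.6, 8, 9.5, 9.6
The 3 values of 5.2 share dense rank 3.
Remaining distinct values take the next consecutive integers.
D has value 5.2 → rank 3.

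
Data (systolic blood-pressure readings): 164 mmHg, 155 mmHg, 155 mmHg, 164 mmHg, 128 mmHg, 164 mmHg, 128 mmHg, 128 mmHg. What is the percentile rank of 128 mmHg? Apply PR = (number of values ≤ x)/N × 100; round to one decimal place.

N = 8.
Strictly below 128: 0. Equal to 128: 3.
PR = 3/8 × 100 = 37.5

37.5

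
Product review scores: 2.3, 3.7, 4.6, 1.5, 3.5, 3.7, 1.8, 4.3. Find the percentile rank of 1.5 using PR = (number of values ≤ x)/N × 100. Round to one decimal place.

N = 8.
Strictly below 1.5: 0. Equal to 1.5: 1.
PR = 1/8 × 100 = 12.5

12.5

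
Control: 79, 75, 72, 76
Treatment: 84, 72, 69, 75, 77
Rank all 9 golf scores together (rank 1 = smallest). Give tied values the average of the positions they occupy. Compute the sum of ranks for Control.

21

Sorted (ascending): 69, 72, 72, 75, 75, 76, 77, 79, 84
The 2 values of 72 occupy positions 2–3 → average rank (2+3)/2 = 2.5.
The 2 values of 75 occupy positions 4–5 → average rank (4+5)/2 = 4.5.
Control values → pooled ranks: 79→8, 75→4.5, 72→2.5, 76→6
Rank sum = 8 + 4.5 + 2.5 + 6 = 21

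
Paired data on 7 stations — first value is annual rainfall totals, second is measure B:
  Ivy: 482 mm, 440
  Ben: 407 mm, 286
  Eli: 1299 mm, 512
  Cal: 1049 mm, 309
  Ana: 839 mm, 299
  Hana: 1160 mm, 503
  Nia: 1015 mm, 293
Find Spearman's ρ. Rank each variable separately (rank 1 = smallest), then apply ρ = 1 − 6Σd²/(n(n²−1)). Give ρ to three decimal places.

Ranks of variable 1: 2, 1, 7, 5, 3, 6, 4
Ranks of variable 2: 5, 1, 7, 4, 3, 6, 2
d = r₁ − r₂: -3, 0, 0, 1, 0, 0, 2
d²: 9, 0, 0, 1, 0, 0, 4; Σd² = 14
ρ = 1 − 6·14/(7·48) = 1 − 84/336 = 0.750

0.750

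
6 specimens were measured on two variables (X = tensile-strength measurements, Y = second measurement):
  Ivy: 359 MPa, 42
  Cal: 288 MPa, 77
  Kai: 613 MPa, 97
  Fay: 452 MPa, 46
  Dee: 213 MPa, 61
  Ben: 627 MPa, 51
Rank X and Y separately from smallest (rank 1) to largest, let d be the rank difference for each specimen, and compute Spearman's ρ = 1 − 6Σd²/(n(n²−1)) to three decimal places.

Ranks of variable 1: 3, 2, 5, 4, 1, 6
Ranks of variable 2: 1, 5, 6, 2, 4, 3
d = r₁ − r₂: 2, -3, -1, 2, -3, 3
d²: 4, 9, 1, 4, 9, 9; Σd² = 36
ρ = 1 − 6·36/(6·35) = 1 − 216/210 = -0.029

-0.029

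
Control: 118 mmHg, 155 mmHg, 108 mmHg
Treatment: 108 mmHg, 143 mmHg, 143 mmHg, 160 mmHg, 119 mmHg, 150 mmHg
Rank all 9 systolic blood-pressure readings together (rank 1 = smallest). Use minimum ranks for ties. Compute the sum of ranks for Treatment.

Sorted (ascending): 108, 108, 118, 119, 143, 143, 150, 155, 160
The 2 values of 108 occupy positions 1–2 → each gets rank 1.
The 2 values of 143 occupy positions 5–6 → each gets rank 5.
Treatment values → pooled ranks: 108→1, 143→5, 143→5, 160→9, 119→4, 150→7
Rank sum = 1 + 5 + 5 + 9 + 4 + 7 = 31

31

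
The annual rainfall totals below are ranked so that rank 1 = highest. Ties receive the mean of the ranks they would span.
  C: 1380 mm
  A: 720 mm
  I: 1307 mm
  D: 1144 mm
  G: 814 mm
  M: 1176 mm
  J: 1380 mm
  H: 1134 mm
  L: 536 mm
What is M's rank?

4

Sorted (descending): 1380, 1380, 1307, 1176, 1144, 1134, 814, 720, 536
The 2 values of 1380 occupy positions 1–2 → average rank (1+2)/2 = 1.5.
M has value 1176 mm → rank 4.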